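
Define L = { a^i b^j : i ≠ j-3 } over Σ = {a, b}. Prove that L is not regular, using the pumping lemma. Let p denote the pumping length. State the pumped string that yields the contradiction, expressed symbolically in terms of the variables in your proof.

a^{p+p!} b^{p+p!+3}

Assume L is regular; let p be its pumping constant.
Choose w = a^p b^{p+p!+3}. Since p ≠ (p+p!+3)-3 = p+p!, w ∈ L; and |w| ≥ p.
Write w = xyz as guaranteed by the lemma, with |xy| ≤ p and |y| ≥ 1.
Since the first p symbols of w are all a's and |xy| ≤ p, y lies entirely in the leading a-block: y = a^k for some k with 1 ≤ k ≤ p.
Since 1 ≤ k ≤ p, k divides p!; set t = 1 + p!/k. Then xy^t z has p + (p!/k)·k = p + p! copies of a. Now the a-count is p+p! and (b-count)-3 = (p+p!+3)-3 = p+p!, so i ≠ j-3 fails. So xy^t z = a^{p+p!} b^{p+p!+3} ∉ L.
This is a contradiction; hence L is not regular.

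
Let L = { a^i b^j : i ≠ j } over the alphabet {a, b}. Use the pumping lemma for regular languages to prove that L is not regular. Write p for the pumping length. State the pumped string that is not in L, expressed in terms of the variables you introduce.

a^{p+p!} b^{p+p!}

Toward a contradiction, assume L is regular with pumping length p.
Choose w = a^p b^{p+p!}. Since p ≠ p+p!, w ∈ L; and |w| ≥ p.
The pumping lemma gives a decomposition w = xyz where |xy| ≤ p and |y| ≥ 1.
The first p characters of w are a's, so xy (and hence y) consists only of a's. Write y = a^k, 1 ≤ k ≤ p.
Since 1 ≤ k ≤ p, k divides p!; set t = 1 + p!/k. Then xy^t z has p + (p!/k)·k = p + p! copies of a. Now the a-count equals the b-count, so i ≠ j fails. So xy^t z = a^{p+p!} b^{p+p!} ∉ L.
This contradicts the pumping lemma, so L is not regular.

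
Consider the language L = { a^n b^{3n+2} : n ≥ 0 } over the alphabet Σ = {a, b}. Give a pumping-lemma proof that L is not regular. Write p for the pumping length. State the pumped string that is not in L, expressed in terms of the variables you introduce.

a^{p+k} b^{3p+2}

Assume L is regular. Let p be the pumping length given by the pumping lemma.
Choose w = a^p b^{3p+2}, which is in L with |w| = 4p+2 ≥ p.
Write w = xyz as guaranteed by the lemma, with |xy| ≤ p and |y| ≥ 1.
The first p characters of w are a's, so xy (and hence y) consists only of a's. Write y = a^k, 1 ≤ k ≤ p.
Pump with i = 2: xy^2z = a^{p+k} b^{3p+2}. For this to lie in L we would need 3p+2 = 3(p+k)+2, which forces k = 0. But k ≥ 1, so xy^2z ∉ L.
This contradicts the pumping lemma, so L is not regular.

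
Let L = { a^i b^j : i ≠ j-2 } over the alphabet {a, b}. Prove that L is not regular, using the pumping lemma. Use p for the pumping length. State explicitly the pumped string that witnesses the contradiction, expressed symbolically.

a^{p+p!} b^{p+p!+2}

Suppose for contradiction that L is regular, and let p be the pumping length.
Choose w = a^p b^{p+p!+2}. Since p ≠ (p+p!+2)-2 = p+p!, w ∈ L; and |w| ≥ p.
The pumping lemma gives a decomposition w = xyz where |xy| ≤ p and y is nonempty.
Since the first p symbols of w are all a's and |xy| ≤ p, y lies entirely in the leading a-block: y = a^k for some k with 1 ≤ k ≤ p.
Since 1 ≤ k ≤ p, k divides p!; set t = 1 + p!/k. Then xy^t z has p + (p!/k)·k = p + p! copies of a. Now the a-count is p+p! and (b-count)-2 = (p+p!+2)-2 = p+p!, so i ≠ j-2 fails. So xy^t z = a^{p+p!} b^{p+p!+2} ∉ L.
This is a contradiction; hence L is not regular.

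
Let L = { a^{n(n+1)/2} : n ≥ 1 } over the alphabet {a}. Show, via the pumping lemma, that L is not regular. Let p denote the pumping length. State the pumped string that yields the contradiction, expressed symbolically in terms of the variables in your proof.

Suppose for contradiction that L is regular, and let p be the pumping length.
Take w = a^{p(p+1)/2} ∈ L with |w| = p(p+1)/2 ≥ p.
By the pumping lemma, w = xyz with |xy| ≤ p and y is nonempty.
Then y = a^k for some k with 1 ≤ k ≤ p.
Pump with i = 2: xy^2z = a^{p(p+1)/2+k}. Since 1 ≤ k ≤ p, p(p+1)/2 < p(p+1)/2+k ≤ p(p+1)/2+p < (p+1)(p+2)/2, so p(p+1)/2+k is strictly between consecutive triangular numbers. So xy^2z ∉ L.
This contradicts the pumping lemma, so L is not regular.

a^{p(p+1)/2+k}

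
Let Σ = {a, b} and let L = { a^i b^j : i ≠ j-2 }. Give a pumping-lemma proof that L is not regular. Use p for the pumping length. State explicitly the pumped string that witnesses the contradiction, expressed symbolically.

Assume L is regular. Let p be the pumping length given by the pumping lemma.
Choose w = a^p b^{p+p!+2}. Since p ≠ (p+p!+2)-2 = p+p!, w ∈ L; and |w| ≥ p.
Write w = xyz as guaranteed by the lemma, with |xy| ≤ p and |y| > 0.
Since the first p symbols of w are all a's and |xy| ≤ p, y lies entirely in the leading a-block: y = a^k for some k with 1 ≤ k ≤ p.
Since 1 ≤ k ≤ p, k divides p!; set t = 1 + p!/k. Then xy^t z has p + (p!/k)·k = p + p! copies of a. Now the a-count is p+p! and (b-count)-2 = (p+p!+2)-2 = p+p!, so i ≠ j-2 fails. So xy^t z = a^{p+p!} b^{p+p!+2} ∉ L.
This contradicts the pumping lemma, so L is not regular.

a^{p+p!} b^{p+p!+2}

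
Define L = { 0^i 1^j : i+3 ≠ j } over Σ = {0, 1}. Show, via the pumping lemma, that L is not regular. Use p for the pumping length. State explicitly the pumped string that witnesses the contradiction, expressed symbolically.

Assume L is regular; let p be its pumping constant.
Choose w = 0^p 1^{p+p!+3}. Since p ≠ (p+p!+3)-3 = p+p!, w ∈ L; and |w| ≥ p.
The pumping lemma gives a decomposition w = xyz where |xy| ≤ p and y is nonempty.
The first p characters of w are 0's, so xy (and hence y) consists only of 0's. Write y = 0^k, 1 ≤ k ≤ p.
Since 1 ≤ k ≤ p, k divides p!; set t = 1 + p!/k. Then xy^t z has p + (p!/k)·k = p + p! copies of 0. Now the 0-count is p+p! and (1-count)-3 = (p+p!+3)-3 = p+p!, so i+3 ≠ j fails. So xy^t z = 0^{p+p!} 1^{p+p!+3} ∉ L.
This contradicts the pumping lemma, so L is not regular.

0^{p+p!} 1^{p+p!+3}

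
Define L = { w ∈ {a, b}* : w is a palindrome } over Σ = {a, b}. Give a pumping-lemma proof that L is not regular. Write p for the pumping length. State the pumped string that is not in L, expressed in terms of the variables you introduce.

Toward a contradiction, assume L is regular with pumping length p.
Take w = a^p b a^p, a palindrome of length 2p+1 ≥ p.
By the pumping lemma, w = xyz with |xy| ≤ p and |y| > 0.
Because |xy| ≤ p and w begins with p copies of a, we have y = a^k with 1 ≤ k ≤ p.
Pump with i = 2: xy^2z = a^{p+k} b a^p. Its reverse is a^p b a^{p+k}, which differs from xy^2z since k ≥ 1. So xy^2z is not a palindrome and xy^2z ∉ L.
This contradicts the pumping lemma, so L is not regular.

a^{p+k} b a^p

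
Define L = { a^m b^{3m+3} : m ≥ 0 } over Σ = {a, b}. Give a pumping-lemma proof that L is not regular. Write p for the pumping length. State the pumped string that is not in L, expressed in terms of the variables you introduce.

a^{p+k} b^{3p+3}

Assume L is regular; let p be its pumping constant.
Choose w = a^p b^{3p+3}, which is in L with |w| = 4p+3 ≥ p.
The pumping lemma gives a decomposition w = xyz where |xy| ≤ p and |y| ≥ 1.
Because |xy| ≤ p and w begins with p copies of a, we have y = a^k with 1 ≤ k ≤ p.
Pump with i = 2: xy^2z = a^{p+k} b^{3p+3}. For this to lie in L we would need 3p+3 = 3(p+k)+3, which forces k = 0. But k ≥ 1, so xy^2z ∉ L.
This contradicts the pumping lemma, so L is not regular.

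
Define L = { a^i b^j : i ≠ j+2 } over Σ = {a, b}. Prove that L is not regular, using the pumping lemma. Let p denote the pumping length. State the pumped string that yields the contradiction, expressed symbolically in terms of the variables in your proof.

a^{p+p!} b^{p+p!-2}

Toward a contradiction, assume L is regular with pumping length p.
Choose w = a^p b^{p+p!-2}. Since p ≠ (p+p!-2)+2 = p+p!, w ∈ L; and |w| ≥ p.
Write w = xyz as guaranteed by the lemma, with |xy| ≤ p and |y| > 0.
Since the first p symbols of w are all a's and |xy| ≤ p, y lies entirely in the leading a-block: y = a^k for some k with 1 ≤ k ≤ p.
Since 1 ≤ k ≤ p, k divides p!; set t = 1 + p!/k. Then xy^t z has p + (p!/k)·k = p + p! copies of a. Now the a-count is p+p! and (b-count)+2 = (p+p!-2)+2 = p+p!, so i ≠ j+2 fails. So xy^t z = a^{p+p!} b^{p+p!-2} ∉ L.
Contradiction. Therefore L is not regular.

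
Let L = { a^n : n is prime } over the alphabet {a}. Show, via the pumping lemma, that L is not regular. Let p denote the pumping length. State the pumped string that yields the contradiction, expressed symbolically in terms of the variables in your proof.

Toward a contradiction, assume L is regular with pumping length p.
Let q be a prime with q ≥ p+2 (infinitely many primes exist), and take w = a^q ∈ L with |w| = q ≥ p.
By the pumping lemma, w = xyz with |xy| ≤ p and |y| ≥ 1.
Then y = a^k for some k with 1 ≤ k ≤ p.
Since 1 ≤ k ≤ p, |xz| = q-k. Pump with i = q+1: |xy^{q+1}z| = (q-k)+(q+1)k = q+qk = q(1+k), which is composite (both factors ≥ 2). So xy^{q+1}z = a^{q(1+k)} ∉ L.
This contradicts the pumping lemma, so L is not regular.

a^{q(1+k)}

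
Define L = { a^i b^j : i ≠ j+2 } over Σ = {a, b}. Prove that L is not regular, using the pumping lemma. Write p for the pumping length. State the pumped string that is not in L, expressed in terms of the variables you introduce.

Assume L is regular; let p be its pumping constant.
Choose w = a^p b^{p+p!-2}. Since p ≠ (p+p!-2)+2 = p+p!, w ∈ L; and |w| ≥ p.
By the pumping lemma, w = xyz with |xy| ≤ p and y is nonempty.
Since the first p symbols of w are all a's and |xy| ≤ p, y lies entirely in the leading a-block: y = a^k for some k with 1 ≤ k ≤ p.
Since 1 ≤ k ≤ p, k divides p!; set t = 1 + p!/k. Then xy^t z has p + (p!/k)·k = p + p! copies of a. Now the a-count is p+p! and (b-count)+2 = (p+p!-2)+2 = p+p!, so i ≠ j+2 fails. So xy^t z = a^{p+p!} b^{p+p!-2} ∉ L.
This contradicts the pumping lemma, so L is not regular.

a^{p+p!} b^{p+p!-2}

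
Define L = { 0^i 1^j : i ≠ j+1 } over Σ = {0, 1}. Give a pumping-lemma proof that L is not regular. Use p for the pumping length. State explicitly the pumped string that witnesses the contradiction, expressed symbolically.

Toward a contradiction, assume L is regular with pumping length p.
Choose w = 0^p 1^{p+p!-1}. Since p ≠ (p+p!-1)+1 = p+p!, w ∈ L; and |w| ≥ p.
The pumping lemma gives a decomposition w = xyz where |xy| ≤ p and y is nonempty.
Since the first p symbols of w are all 0's and |xy| ≤ p, y lies entirely in the leading 0-block: y = 0^k for some k with 1 ≤ k ≤ p.
Since 1 ≤ k ≤ p, k divides p!; set t = 1 + p!/k. Then xy^t z has p + (p!/k)·k = p + p! copies of 0. Now the 0-count is p+p! and (1-count)+1 = (p+p!-1)+1 = p+p!, so i ≠ j+1 fails. So xy^t z = 0^{p+p!} 1^{p+p!-1} ∉ L.
This is a contradiction; hence L is not regular.

0^{p+p!} 1^{p+p!-1}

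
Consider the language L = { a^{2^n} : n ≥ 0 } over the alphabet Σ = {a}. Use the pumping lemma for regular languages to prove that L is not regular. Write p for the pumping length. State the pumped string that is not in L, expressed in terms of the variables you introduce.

Toward a contradiction, assume L is regular with pumping length p.
Take w = a^{2^p} ∈ L with |w| = 2^p ≥ p.
By the pumping lemma, w = xyz with |xy| ≤ p and y is nonempty.
Then y = a^k for some k with 1 ≤ k ≤ p.
Pump with i = 2: xy^2z = a^{2^p+k}. Since 1 ≤ k ≤ p < 2^p, we have 2^p < 2^p+k < 2^{p+1}, so 2^p+k is not a power of 2. So xy^2z ∉ L.
This contradicts the pumping lemma, so L is not regular.

a^{2^p+k}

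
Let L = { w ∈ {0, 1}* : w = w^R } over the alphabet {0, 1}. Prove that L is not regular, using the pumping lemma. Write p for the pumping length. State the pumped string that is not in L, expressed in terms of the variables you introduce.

0^{p+k} 1 0^p

Assume L is regular; let p be its pumping constant.
Take w = 0^p 1 0^p, a palindrome of length 2p+1 ≥ p.
The pumping lemma gives a decomposition w = xyz where |xy| ≤ p and y is nonempty.
The first p characters of w are 0's, so xy (and hence y) consists only of 0's. Write y = 0^k, 1 ≤ k ≤ p.
Pump with i = 2: xy^2z = 0^{p+k} 1 0^p. Its reverse is 0^p 1 0^{p+k}, which differs from xy^2z since k ≥ 1. So xy^2z is not a palindrome and xy^2z ∉ L.
Contradiction. Therefore L is not regular.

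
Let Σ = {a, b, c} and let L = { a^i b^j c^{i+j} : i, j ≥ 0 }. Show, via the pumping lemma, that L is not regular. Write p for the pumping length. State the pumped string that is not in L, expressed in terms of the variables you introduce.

a^{p+k} b^p c^{2p}

Assume L is regular. Let p be the pumping length given by the pumping lemma.
Take w = a^p b^p c^{2p} ∈ L (with i=j=p, i+j=2p), |w| = 4p ≥ p.
The pumping lemma gives a decomposition w = xyz where |xy| ≤ p and |y| ≥ 1.
Since the first p symbols of w are all a's and |xy| ≤ p, y lies entirely in the leading a-block: y = a^k for some k with 1 ≤ k ≤ p.
Consider xy^2z = a^{p+k} b^p c^{2p}. Now the a- and b-counts sum to 2p+k, but the c-count is 2p ≠ 2p+k. So xy^2z ∉ L.
This is a contradiction; hence L is not regular.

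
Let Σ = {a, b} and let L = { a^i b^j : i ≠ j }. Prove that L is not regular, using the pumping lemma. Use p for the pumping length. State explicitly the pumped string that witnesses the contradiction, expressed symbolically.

a^{p+p!} b^{p+p!}

Suppose for contradiction that L is regular, and let p be the pumping length.
Choose w = a^p b^{p+p!}. Since p ≠ p+p!, w ∈ L; and |w| ≥ p.
The pumping lemma gives a decomposition w = xyz where |xy| ≤ p and |y| ≥ 1.
The first p characters of w are a's, so xy (and hence y) consists only of a's. Write y = a^k, 1 ≤ k ≤ p.
Since 1 ≤ k ≤ p, k divides p!; set t = 1 + p!/k. Then xy^t z has p + (p!/k)·k = p + p! copies of a. Now the a-count equals the b-count, so i ≠ j fails. So xy^t z = a^{p+p!} b^{p+p!} ∉ L.
This contradicts the pumping lemma, so L is not regular.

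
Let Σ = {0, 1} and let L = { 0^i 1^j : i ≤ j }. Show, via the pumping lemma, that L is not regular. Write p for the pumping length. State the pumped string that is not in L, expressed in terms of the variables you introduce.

0^{p+k} 1^p

Suppose for contradiction that L is regular, and let p be the pumping length.
Choose w = 0^p 1^p ∈ L, with |w| = 2p ≥ p.
By the pumping lemma, w = xyz with |xy| ≤ p and y is nonempty.
Since the first p symbols of w are all 0's and |xy| ≤ p, y lies entirely in the leading 0-block: y = 0^k for some k with 1 ≤ k ≤ p.
Consider xy^2z = 0^{p+k} 1^p. Since k ≥ 1, the 0-count p+k exceeds the 1-count p, so i ≤ j fails; thus xy^2z ∉ L.
Contradiction. Therefore L is not regular.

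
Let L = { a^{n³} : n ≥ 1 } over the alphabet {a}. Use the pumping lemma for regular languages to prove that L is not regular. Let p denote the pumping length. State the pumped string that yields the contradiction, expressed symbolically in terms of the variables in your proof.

a^{p³+k}

Assume L is regular; let p be its pumping constant.
Take w = a^{p³} ∈ L with |w| = p³ ≥ p.
By the pumping lemma, w = xyz with |xy| ≤ p and |y| ≥ 1.
Then y = a^k for some k with 1 ≤ k ≤ p.
Pump with i = 2: xy^2z = a^{p³+k}. Since 1 ≤ k ≤ p, p³ < p³+k ≤ p³+p < p³+3p²+3p+1 = (p+1)³, so p³+k is not a perfect cube. So xy^2z ∉ L.
This is a contradiction; hence L is not regular.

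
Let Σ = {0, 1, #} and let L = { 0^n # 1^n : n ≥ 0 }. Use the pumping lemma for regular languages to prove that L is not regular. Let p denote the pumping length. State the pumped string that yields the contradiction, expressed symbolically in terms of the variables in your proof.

Toward a contradiction, assume L is regular with pumping length p.
Take w = 0^p # 1^p ∈ L with |w| = 2p+1 ≥ p.
Write w = xyz as guaranteed by the lemma, with |xy| ≤ p and |y| ≥ 1.
Since the first p symbols of w are all 0's and |xy| ≤ p, y lies entirely in the leading 0-block: y = 0^k for some k with 1 ≤ k ≤ p.
Pump with i = 2: xy^2z = 0^{p+k} # 1^p, which would require p+k = p. But k ≥ 1, so xy^2z ∉ L.
Contradiction. Therefore L is not regular.

0^{p+k} # 1^p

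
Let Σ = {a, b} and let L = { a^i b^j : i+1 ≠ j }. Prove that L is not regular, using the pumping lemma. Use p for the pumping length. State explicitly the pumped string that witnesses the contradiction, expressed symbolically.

Toward a contradiction, assume L is regular with pumping length p.
Choose w = a^p b^{p+p!+1}. Since p ≠ (p+p!+1)-1 = p+p!, w ∈ L; and |w| ≥ p.
By the pumping lemma, w = xyz with |xy| ≤ p and |y| > 0.
Since the first p symbols of w are all a's and |xy| ≤ p, y lies entirely in the leading a-block: y = a^k for some k with 1 ≤ k ≤ p.
Since 1 ≤ k ≤ p, k divides p!; set t = 1 + p!/k. Then xy^t z has p + (p!/k)·k = p + p! copies of a. Now the a-count is p+p! and (b-count)-1 = (p+p!+1)-1 = p+p!, so i+1 ≠ j fails. So xy^t z = a^{p+p!} b^{p+p!+1} ∉ L.
Contradiction. Therefore L is not regular.

a^{p+p!} b^{p+p!+1}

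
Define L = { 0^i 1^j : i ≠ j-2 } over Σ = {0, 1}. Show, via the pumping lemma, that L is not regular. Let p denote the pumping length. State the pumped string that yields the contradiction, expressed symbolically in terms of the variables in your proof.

0^{p+p!} 1^{p+p!+2}

Toward a contradiction, assume L is regular with pumping length p.
Choose w = 0^p 1^{p+p!+2}. Since p ≠ (p+p!+2)-2 = p+p!, w ∈ L; and |w| ≥ p.
The pumping lemma gives a decomposition w = xyz where |xy| ≤ p and y is nonempty.
The first p characters of w are 0's, so xy (and hence y) consists only of 0's. Write y = 0^k, 1 ≤ k ≤ p.
Since 1 ≤ k ≤ p, k divides p!; set t = 1 + p!/k. Then xy^t z has p + (p!/k)·k = p + p! copies of 0. Now the 0-count is p+p! and (1-count)-2 = (p+p!+2)-2 = p+p!, so i ≠ j-2 fails. So xy^t z = 0^{p+p!} 1^{p+p!+2} ∉ L.
This is a contradiction; hence L is not regular.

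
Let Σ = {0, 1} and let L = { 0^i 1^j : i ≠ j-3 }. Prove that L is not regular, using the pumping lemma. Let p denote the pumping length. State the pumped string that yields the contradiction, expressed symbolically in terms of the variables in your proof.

Suppose for contradiction that L is regular, and let p be the pumping length.
Choose w = 0^p 1^{p+p!+3}. Since p ≠ (p+p!+3)-3 = p+p!, w ∈ L; and |w| ≥ p.
The pumping lemma gives a decomposition w = xyz where |xy| ≤ p and y is nonempty.
Since the first p symbols of w are all 0's and |xy| ≤ p, y lies entirely in the leading 0-block: y = 0^k for some k with 1 ≤ k ≤ p.
Since 1 ≤ k ≤ p, k divides p!; set t = 1 + p!/k. Then xy^t z has p + (p!/k)·k = p + p! copies of 0. Now the 0-count is p+p! and (1-count)-3 = (p+p!+3)-3 = p+p!, so i ≠ j-3 fails. So xy^t z = 0^{p+p!} 1^{p+p!+3} ∉ L.
This is a contradiction; hence L is not regular.

0^{p+p!} 1^{p+p!+3}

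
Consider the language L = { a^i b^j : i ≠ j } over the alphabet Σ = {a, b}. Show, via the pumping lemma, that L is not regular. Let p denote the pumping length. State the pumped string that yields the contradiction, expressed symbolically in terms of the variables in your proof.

a^{p+p!} b^{p+p!}

Toward a contradiction, assume L is regular with pumping length p.
Choose w = a^p b^{p+p!}. Since p ≠ p+p!, w ∈ L; and |w| ≥ p.
By the pumping lemma, w = xyz with |xy| ≤ p and |y| > 0.
Because |xy| ≤ p and w begins with p copies of a, we have y = a^k with 1 ≤ k ≤ p.
Since 1 ≤ k ≤ p, k divides p!; set t = 1 + p!/k. Then xy^t z has p + (p!/k)·k = p + p! copies of a. Now the a-count equals the b-count, so i ≠ j fails. So xy^t z = a^{p+p!} b^{p+p!} ∉ L.
This is a contradiction; hence L is not regular.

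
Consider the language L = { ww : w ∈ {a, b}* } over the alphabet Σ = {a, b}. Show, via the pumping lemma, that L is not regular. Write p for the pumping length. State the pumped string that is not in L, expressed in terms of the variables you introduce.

a^{p+k} b^p a^p b^p

Assume L is regular; let p be its pumping constant.
Take w = a^p b^p a^p b^p = uu where u = a^pb^p; then w ∈ L and |w| = 4p ≥ p.
The pumping lemma gives a decomposition w = xyz where |xy| ≤ p and y is nonempty.
Because |xy| ≤ p and w begins with p copies of a, we have y = a^k with 1 ≤ k ≤ p.
Pump with i = 2: xy^2z = a^{p+k} b^p a^p b^p, of length 4p+k. Suppose this equals vv. The string starts with a and ends with b, so v does too; thus the boundary between the two copies of v is a b→a transition. There is exactly one such transition, at position 2p+k, so |v| = 2p+k and |vv| = 4p+2k ≠ 4p+k since k ≥ 1. So xy^2z ∉ L.
This contradicts the pumping lemma, so L is not regular.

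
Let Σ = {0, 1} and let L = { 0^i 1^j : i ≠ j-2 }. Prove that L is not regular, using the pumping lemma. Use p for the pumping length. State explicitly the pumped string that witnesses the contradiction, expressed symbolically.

Suppose for contradiction that L is regular, and let p be the pumping length.
Choose w = 0^p 1^{p+p!+2}. Since p ≠ (p+p!+2)-2 = p+p!, w ∈ L; and |w| ≥ p.
The pumping lemma gives a decomposition w = xyz where |xy| ≤ p and y is nonempty.
Since the first p symbols of w are all 0's and |xy| ≤ p, y lies entirely in the leading 0-block: y = 0^k for some k with 1 ≤ k ≤ p.
Since 1 ≤ k ≤ p, k divides p!; set t = 1 + p!/k. Then xy^t z has p + (p!/k)·k = p + p! copies of 0. Now the 0-count is p+p! and (1-count)-2 = (p+p!+2)-2 = p+p!, so i ≠ j-2 fails. So xy^t z = 0^{p+p!} 1^{p+p!+2} ∉ L.
This contradicts the pumping lemma, so L is not regular.

0^{p+p!} 1^{p+p!+2}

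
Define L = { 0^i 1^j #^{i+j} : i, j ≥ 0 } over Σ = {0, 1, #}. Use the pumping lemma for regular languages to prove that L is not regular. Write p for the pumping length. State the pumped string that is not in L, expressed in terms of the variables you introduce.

0^{p+k} 1^p #^{2p}

Suppose for contradiction that L is regular, and let p be the pumping length.
Take w = 0^p 1^p #^{2p} ∈ L (with i=j=p, i+j=2p), |w| = 4p ≥ p.
By the pumping lemma, w = xyz with |xy| ≤ p and |y| > 0.
The first p characters of w are 0's, so xy (and hence y) consists only of 0's. Write y = 0^k, 1 ≤ k ≤ p.
Consider xy^2z = 0^{p+k} 1^p #^{2p}. Now the 0- and 1-counts sum to 2p+k, but the #-count is 2p ≠ 2p+k. So xy^2z ∉ L.
Contradiction. Therefore L is not regular.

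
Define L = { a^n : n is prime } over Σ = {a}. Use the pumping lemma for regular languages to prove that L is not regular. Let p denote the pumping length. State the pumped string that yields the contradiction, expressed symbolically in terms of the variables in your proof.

Assume L is regular; let p be its pumping constant.
Let q be a prime with q ≥ p+2 (infinitely many primes exist), and take w = a^q ∈ L with |w| = q ≥ p.
Write w = xyz as guaranteed by the lemma, with |xy| ≤ p and |y| ≥ 1.
Then y = a^k for some k with 1 ≤ k ≤ p.
Since 1 ≤ k ≤ p, |xz| = q-k. Pump with i = q+1: |xy^{q+1}z| = (q-k)+(q+1)k = q+qk = q(1+k), which is composite (both factors ≥ 2). So xy^{q+1}z = a^{q(1+k)} ∉ L.
This contradicts the pumping lemma, so L is not regular.

a^{q(1+k)}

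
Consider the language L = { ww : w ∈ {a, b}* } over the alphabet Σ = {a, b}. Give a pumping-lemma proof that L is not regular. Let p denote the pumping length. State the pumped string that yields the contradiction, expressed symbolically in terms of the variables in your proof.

a^{p+k} b^p a^p b^p

Toward a contradiction, assume L is regular with pumping length p.
Take w = a^p b^p a^p b^p = uu where u = a^pb^p; then w ∈ L and |w| = 4p ≥ p.
Write w = xyz as guaranteed by the lemma, with |xy| ≤ p and |y| > 0.
Since the first p symbols of w are all a's and |xy| ≤ p, y lies entirely in the leading a-block: y = a^k for some k with 1 ≤ k ≤ p.
Pump with i = 2: xy^2z = a^{p+k} b^p a^p b^p, of length 4p+k. Suppose this equals vv. The string starts with a and ends with b, so v does too; thus the boundary between the two copies of v is a b→a transition. There is exactly one such transition, at position 2p+k, so |v| = 2p+k and |vv| = 4p+2k ≠ 4p+k since k ≥ 1. So xy^2z ∉ L.
This contradicts the pumping lemma, so L is not regular.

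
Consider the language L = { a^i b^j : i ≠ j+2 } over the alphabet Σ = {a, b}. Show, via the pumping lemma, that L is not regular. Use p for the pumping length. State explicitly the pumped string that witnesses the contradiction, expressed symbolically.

Suppose for contradiction that L is regular, and let p be the pumping length.
Choose w = a^p b^{p+p!-2}. Since p ≠ (p+p!-2)+2 = p+p!, w ∈ L; and |w| ≥ p.
Write w = xyz as guaranteed by the lemma, with |xy| ≤ p and |y| ≥ 1.
The first p characters of w are a's, so xy (and hence y) consists only of a's. Write y = a^k, 1 ≤ k ≤ p.
Since 1 ≤ k ≤ p, k divides p!; set t = 1 + p!/k. Then xy^t z has p + (p!/k)·k = p + p! copies of a. Now the a-count is p+p! and (b-count)+2 = (p+p!-2)+2 = p+p!, so i ≠ j+2 fails. So xy^t z = a^{p+p!} b^{p+p!-2} ∉ L.
This is a contradiction; hence L is not regular.

a^{p+p!} b^{p+p!-2}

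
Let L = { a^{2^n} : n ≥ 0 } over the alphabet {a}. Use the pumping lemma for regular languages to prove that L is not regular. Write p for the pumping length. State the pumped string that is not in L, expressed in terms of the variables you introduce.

a^{2^p+k}

Assume L is regular; let p be its pumping constant.
Take w = a^{2^p} ∈ L with |w| = 2^p ≥ p.
The pumping lemma gives a decomposition w = xyz where |xy| ≤ p and |y| > 0.
Then y = a^k for some k with 1 ≤ k ≤ p.
Pump with i = 2: xy^2z = a^{2^p+k}. Since 1 ≤ k ≤ p < 2^p, we have 2^p < 2^p+k < 2^{p+1}, so 2^p+k is not a power of 2. So xy^2z ∉ L.
This contradicts the pumping lemma, so L is not regular.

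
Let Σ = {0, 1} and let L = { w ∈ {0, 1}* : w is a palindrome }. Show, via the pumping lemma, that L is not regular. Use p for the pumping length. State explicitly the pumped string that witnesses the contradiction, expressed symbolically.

Assume L is regular. Let p be the pumping length given by the pumping lemma.
Take w = 0^p 1 0^p, a palindrome of length 2p+1 ≥ p.
Write w = xyz as guaranteed by the lemma, with |xy| ≤ p and |y| ≥ 1.
Since the first p symbols of w are all 0's and |xy| ≤ p, y lies entirely in the leading 0-block: y = 0^k for some k with 1 ≤ k ≤ p.
Pump with i = 2: xy^2z = 0^{p+k} 1 0^p. Its reverse is 0^p 1 0^{p+k}, which differs from xy^2z since k ≥ 1. So xy^2z is not a palindrome and xy^2z ∉ L.
This is a contradiction; hence L is not regular.

0^{p+k} 1 0^p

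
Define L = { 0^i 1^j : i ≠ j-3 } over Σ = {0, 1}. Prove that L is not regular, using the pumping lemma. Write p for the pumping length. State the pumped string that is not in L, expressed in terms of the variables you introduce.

0^{p+p!} 1^{p+p!+3}

Suppose for contradiction that L is regular, and let p be the pumping length.
Choose w = 0^p 1^{p+p!+3}. Since p ≠ (p+p!+3)-3 = p+p!, w ∈ L; and |w| ≥ p.
Write w = xyz as guaranteed by the lemma, with |xy| ≤ p and |y| > 0.
Since the first p symbols of w are all 0's and |xy| ≤ p, y lies entirely in the leading 0-block: y = 0^k for some k with 1 ≤ k ≤ p.
Since 1 ≤ k ≤ p, k divides p!; set t = 1 + p!/k. Then xy^t z has p + (p!/k)·k = p + p! copies of 0. Now the 0-count is p+p! and (1-count)-3 = (p+p!+3)-3 = p+p!, so i ≠ j-3 fails. So xy^t z = 0^{p+p!} 1^{p+p!+3} ∉ L.
Contradiction. Therefore L is not regular.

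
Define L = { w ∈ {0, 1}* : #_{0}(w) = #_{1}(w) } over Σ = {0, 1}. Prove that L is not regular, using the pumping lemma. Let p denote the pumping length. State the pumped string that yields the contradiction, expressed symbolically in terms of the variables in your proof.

Toward a contradiction, assume L is regular with pumping length p.
Choose w = 0^p 1^p ∈ L with |w| = 2p ≥ p.
By the pumping lemma, w = xyz with |xy| ≤ p and |y| ≥ 1.
Because |xy| ≤ p and w begins with p copies of 0, we have y = 0^k with 1 ≤ k ≤ p.
Pump with i = 2: xy^2z = 0^{p+k} 1^p has p+k occurrences of 0 but only p of 1. Since k ≥ 1 the counts differ, so xy^2z ∉ L.
This is a contradiction; hence L is not regular.

0^{p+k} 1^p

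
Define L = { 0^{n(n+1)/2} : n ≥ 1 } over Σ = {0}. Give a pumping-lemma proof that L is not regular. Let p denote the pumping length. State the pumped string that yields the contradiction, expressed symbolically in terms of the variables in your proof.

0^{p(p+1)/2+k}

Suppose for contradiction that L is regular, and let p be the pumping length.
Take w = 0^{p(p+1)/2} ∈ L with |w| = p(p+1)/2 ≥ p.
The pumping lemma gives a decomposition w = xyz where |xy| ≤ p and y is nonempty.
Then y = 0^k for some k with 1 ≤ k ≤ p.
Pump with i = 2: xy^2z = 0^{p(p+1)/2+k}. Since 1 ≤ k ≤ p, p(p+1)/2 < p(p+1)/2+k ≤ p(p+1)/2+p < (p+1)(p+2)/2, so p(p+1)/2+k is strictly between consecutive triangular numbers. So xy^2z ∉ L.
This contradicts the pumping lemma, so L is not regular.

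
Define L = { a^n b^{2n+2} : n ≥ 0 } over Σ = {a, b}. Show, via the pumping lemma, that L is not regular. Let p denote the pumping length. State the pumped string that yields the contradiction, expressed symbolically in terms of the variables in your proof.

a^{p+k} b^{2p+2}

Toward a contradiction, assume L is regular with pumping length p.
Let w = a^p b^{2p+2} ∈ L; note |w| = 3p+2 ≥ p.
Write w = xyz as guaranteed by the lemma, with |xy| ≤ p and y is nonempty.
Because |xy| ≤ p and w begins with p copies of a, we have y = a^k with 1 ≤ k ≤ p.
Pump with i = 2: xy^2z = a^{p+k} b^{2p+2}. For this to lie in L we would need 2p+2 = 2(p+k)+2, which forces k = 0. But k ≥ 1, so xy^2z ∉ L.
Contradiction. Therefore L is not regular.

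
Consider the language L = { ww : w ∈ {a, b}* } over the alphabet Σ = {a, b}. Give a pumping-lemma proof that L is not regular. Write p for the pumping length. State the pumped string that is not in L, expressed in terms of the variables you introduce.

Assume L is regular. Let p be the pumping length given by the pumping lemma.
Take w = a^p b^p a^p b^p = uu where u = a^pb^p; then w ∈ L and |w| = 4p ≥ p.
The pumping lemma gives a decomposition w = xyz where |xy| ≤ p and y is nonempty.
Because |xy| ≤ p and w begins with p copies of a, we have y = a^k with 1 ≤ k ≤ p.
Pump with i = 2: xy^2z = a^{p+k} b^p a^p b^p, of length 4p+k. Suppose this equals vv. The string starts with a and ends with b, so v does too; thus the boundary between the two copies of v is a b→a transition. There is exactly one such transition, at position 2p+k, so |v| = 2p+k and |vv| = 4p+2k ≠ 4p+k since k ≥ 1. So xy^2z ∉ L.
This contradicts the pumping lemma, so L is not regular.

a^{p+k} b^p a^p b^p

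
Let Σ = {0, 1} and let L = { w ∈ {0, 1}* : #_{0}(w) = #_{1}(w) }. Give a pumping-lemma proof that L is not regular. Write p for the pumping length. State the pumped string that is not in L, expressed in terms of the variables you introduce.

0^{p+k} 1^p

Assume L is regular; let p be its pumping constant.
Choose w = 0^p 1^p ∈ L with |w| = 2p ≥ p.
By the pumping lemma, w = xyz with |xy| ≤ p and |y| > 0.
The first p characters of w are 0's, so xy (and hence y) consists only of 0's. Write y = 0^k, 1 ≤ k ≤ p.
Pump with i = 2: xy^2z = 0^{p+k} 1^p has p+k occurrences of 0 but only p of 1. Since k ≥ 1 the counts differ, so xy^2z ∉ L.
Contradiction. Therefore L is not regular.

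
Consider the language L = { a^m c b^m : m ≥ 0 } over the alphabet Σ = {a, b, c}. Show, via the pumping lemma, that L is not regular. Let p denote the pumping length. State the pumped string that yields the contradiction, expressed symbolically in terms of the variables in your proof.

a^{p+k} c b^p

Assume L is regular; let p be its pumping constant.
Take w = a^p c b^p ∈ L with |w| = 2p+1 ≥ p.
The pumping lemma gives a decomposition w = xyz where |xy| ≤ p and |y| > 0.
Since the first p symbols of w are all a's and |xy| ≤ p, y lies entirely in the leading a-block: y = a^k for some k with 1 ≤ k ≤ p.
Pump with i = 2: xy^2z = a^{p+k} c b^p, which would require p+k = p. But k ≥ 1, so xy^2z ∉ L.
This is a contradiction; hence L is not regular.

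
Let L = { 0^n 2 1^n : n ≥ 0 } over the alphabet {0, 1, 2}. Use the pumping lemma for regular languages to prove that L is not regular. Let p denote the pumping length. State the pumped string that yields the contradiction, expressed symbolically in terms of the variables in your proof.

Assume L is regular; let p be its pumping constant.
Take w = 0^p 2 1^p ∈ L with |w| = 2p+1 ≥ p.
Write w = xyz as guaranteed by the lemma, with |xy| ≤ p and |y| > 0.
The first p characters of w are 0's, so xy (and hence y) consists only of 0's. Write y = 0^k, 1 ≤ k ≤ p.
Pump with i = 2: xy^2z = 0^{p+k} 2 1^p, which would require p+k = p. But k ≥ 1, so xy^2z ∉ L.
This is a contradiction; hence L is not regular.

0^{p+k} 2 1^p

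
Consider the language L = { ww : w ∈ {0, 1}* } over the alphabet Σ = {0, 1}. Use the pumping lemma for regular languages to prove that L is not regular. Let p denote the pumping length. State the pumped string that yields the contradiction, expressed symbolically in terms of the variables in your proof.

0^{p+k} 1^p 0^p 1^p

Toward a contradiction, assume L is regular with pumping length p.
Take w = 0^p 1^p 0^p 1^p = uu where u = 0^p1^p; then w ∈ L and |w| = 4p ≥ p.
By the pumping lemma, w = xyz with |xy| ≤ p and |y| > 0.
Since the first p symbols of w are all 0's and |xy| ≤ p, y lies entirely in the leading 0-block: y = 0^k for some k with 1 ≤ k ≤ p.
Pump with i = 2: xy^2z = 0^{p+k} 1^p 0^p 1^p, of length 4p+k. Suppose this equals vv. The string starts with 0 and ends with 1, so v does too; thus the boundary between the two copies of v is a 1→0 transition. There is exactly one such transition, at position 2p+k, so |v| = 2p+k and |vv| = 4p+2k ≠ 4p+k since k ≥ 1. So xy^2z ∉ L.
This is a contradiction; hence L is not regular.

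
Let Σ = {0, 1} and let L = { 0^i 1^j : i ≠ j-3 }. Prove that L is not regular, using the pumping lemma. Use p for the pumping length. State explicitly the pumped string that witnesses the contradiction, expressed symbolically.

Assume L is regular; let p be its pumping constant.
Choose w = 0^p 1^{p+p!+3}. Since p ≠ (p+p!+3)-3 = p+p!, w ∈ L; and |w| ≥ p.
The pumping lemma gives a decomposition w = xyz where |xy| ≤ p and y is nonempty.
The first p characters of w are 0's, so xy (and hence y) consists only of 0's. Write y = 0^k, 1 ≤ k ≤ p.
Since 1 ≤ k ≤ p, k divides p!; set t = 1 + p!/k. Then xy^t z has p + (p!/k)·k = p + p! copies of 0. Now the 0-count is p+p! and (1-count)-3 = (p+p!+3)-3 = p+p!, so i ≠ j-3 fails. So xy^t z = 0^{p+p!} 1^{p+p!+3} ∉ L.
Contradiction. Therefore L is not regular.

0^{p+p!} 1^{p+p!+3}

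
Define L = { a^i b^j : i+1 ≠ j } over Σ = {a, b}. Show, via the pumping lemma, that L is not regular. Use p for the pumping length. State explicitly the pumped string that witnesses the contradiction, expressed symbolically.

a^{p+p!} b^{p+p!+1}

Assume L is regular. Let p be the pumping length given by the pumping lemma.
Choose w = a^p b^{p+p!+1}. Since p ≠ (p+p!+1)-1 = p+p!, w ∈ L; and |w| ≥ p.
By the pumping lemma, w = xyz with |xy| ≤ p and y is nonempty.
Because |xy| ≤ p and w begins with p copies of a, we have y = a^k with 1 ≤ k ≤ p.
Since 1 ≤ k ≤ p, k divides p!; set t = 1 + p!/k. Then xy^t z has p + (p!/k)·k = p + p! copies of a. Now the a-count is p+p! and (b-count)-1 = (p+p!+1)-1 = p+p!, so i+1 ≠ j fails. So xy^t z = a^{p+p!} b^{p+p!+1} ∉ L.
This contradicts the pumping lemma, so L is not regular.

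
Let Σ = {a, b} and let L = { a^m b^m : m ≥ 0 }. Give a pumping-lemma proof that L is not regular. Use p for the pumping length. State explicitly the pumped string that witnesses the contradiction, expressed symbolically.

Assume L is regular. Let p be the pumping length given by the pumping lemma.
Let w = a^p b^p ∈ L; note |w| = 2p ≥ p.
Write w = xyz as guaranteed by the lemma, with |xy| ≤ p and y is nonempty.
The first p characters of w are a's, so xy (and hence y) consists only of a's. Write y = a^k, 1 ≤ k ≤ p.
Pump with i = 2: xy^2z = a^{p+k} b^p. For this to lie in L we would need p = p+k, which forces k = 0. But k ≥ 1, so xy^2z ∉ L.
Contradiction. Therefore L is not regular.

a^{p+k} b^p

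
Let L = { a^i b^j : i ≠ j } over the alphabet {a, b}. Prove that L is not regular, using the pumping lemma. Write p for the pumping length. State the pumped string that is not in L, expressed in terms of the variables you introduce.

a^{p+p!} b^{p+p!}

Toward a contradiction, assume L is regular with pumping length p.
Choose w = a^p b^{p+p!}. Since p ≠ p+p!, w ∈ L; and |w| ≥ p.
Write w = xyz as guaranteed by the lemma, with |xy| ≤ p and y is nonempty.
The first p characters of w are a's, so xy (and hence y) consists only of a's. Write y = a^k, 1 ≤ k ≤ p.
Since 1 ≤ k ≤ p, k divides p!; set t = 1 + p!/k. Then xy^t z has p + (p!/k)·k = p + p! copies of a. Now the a-count equals the b-count, so i ≠ j fails. So xy^t z = a^{p+p!} b^{p+p!} ∉ L.
This is a contradiction; hence L is not regular.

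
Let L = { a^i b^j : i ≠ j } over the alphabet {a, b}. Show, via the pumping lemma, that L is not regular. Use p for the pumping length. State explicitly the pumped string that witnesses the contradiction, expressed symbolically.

a^{p+p!} b^{p+p!}

Assume L is regular. Let p be the pumping length given by the pumping lemma.
Choose w = a^p b^{p+p!}. Since p ≠ p+p!, w ∈ L; and |w| ≥ p.
The pumping lemma gives a decomposition w = xyz where |xy| ≤ p and |y| ≥ 1.
Because |xy| ≤ p and w begins with p copies of a, we have y = a^k with 1 ≤ k ≤ p.
Since 1 ≤ k ≤ p, k divides p!; set t = 1 + p!/k. Then xy^t z has p + (p!/k)·k = p + p! copies of a. Now the a-count equals the b-count, so i ≠ j fails. So xy^t z = a^{p+p!} b^{p+p!} ∉ L.
Contradiction. Therefore L is not regular.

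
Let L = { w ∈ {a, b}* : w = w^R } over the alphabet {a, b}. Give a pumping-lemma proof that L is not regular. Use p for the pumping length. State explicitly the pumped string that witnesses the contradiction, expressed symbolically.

a^{p+k} b a^p

Toward a contradiction, assume L is regular with pumping length p.
Take w = a^p b a^p, a palindrome of length 2p+1 ≥ p.
The pumping lemma gives a decomposition w = xyz where |xy| ≤ p and |y| ≥ 1.
The first p characters of w are a's, so xy (and hence y) consists only of a's. Write y = a^k, 1 ≤ k ≤ p.
Pump with i = 2: xy^2z = a^{p+k} b a^p. Its reverse is a^p b a^{p+k}, which differs from xy^2z since k ≥ 1. So xy^2z is not a palindrome and xy^2z ∉ L.
Contradiction. Therefore L is not regular.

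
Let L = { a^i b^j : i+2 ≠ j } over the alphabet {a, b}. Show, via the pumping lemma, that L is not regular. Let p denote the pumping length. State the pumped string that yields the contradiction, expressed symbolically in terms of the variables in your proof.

a^{p+p!} b^{p+p!+2}

Suppose for contradiction that L is regular, and let p be the pumping length.
Choose w = a^p b^{p+p!+2}. Since p ≠ (p+p!+2)-2 = p+p!, w ∈ L; and |w| ≥ p.
The pumping lemma gives a decomposition w = xyz where |xy| ≤ p and |y| ≥ 1.
Since the first p symbols of w are all a's and |xy| ≤ p, y lies entirely in the leading a-block: y = a^k for some k with 1 ≤ k ≤ p.
Since 1 ≤ k ≤ p, k divides p!; set t = 1 + p!/k. Then xy^t z has p + (p!/k)·k = p + p! copies of a. Now the a-count is p+p! and (b-count)-2 = (p+p!+2)-2 = p+p!, so i+2 ≠ j fails. So xy^t z = a^{p+p!} b^{p+p!+2} ∉ L.
This is a contradiction; hence L is not regular.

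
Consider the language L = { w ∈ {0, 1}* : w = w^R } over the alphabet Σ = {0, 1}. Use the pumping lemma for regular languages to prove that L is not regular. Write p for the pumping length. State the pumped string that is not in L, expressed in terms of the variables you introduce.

Suppose for contradiction that L is regular, and let p be the pumping length.
Take w = 0^p 1 0^p, a palindrome of length 2p+1 ≥ p.
Write w = xyz as guaranteed by the lemma, with |xy| ≤ p and |y| > 0.
Since the first p symbols of w are all 0's and |xy| ≤ p, y lies entirely in the leading 0-block: y = 0^k for some k with 1 ≤ k ≤ p.
Pump with i = 2: xy^2z = 0^{p+k} 1 0^p. Its reverse is 0^p 1 0^{p+k}, which differs from xy^2z since k ≥ 1. So xy^2z is not a palindrome and xy^2z ∉ L.
This contradicts the pumping lemma, so L is not regular.

0^{p+k} 1 0^p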